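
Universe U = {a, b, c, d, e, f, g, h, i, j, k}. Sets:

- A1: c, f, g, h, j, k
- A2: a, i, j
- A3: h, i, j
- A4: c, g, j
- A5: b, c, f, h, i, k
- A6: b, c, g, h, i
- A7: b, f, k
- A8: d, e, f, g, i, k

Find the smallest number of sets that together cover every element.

3

A2, A5, A8 together cover {a, b, c, d, e, f, g, h, i, j, k} — every element.
No 2 of the 8 sets cover everything (all 28 pairs fall short), so 3 is minimum.
Greedy (largest uncovered first) would take A1, A8, A2, A5 — 4 sets — but 3 suffice.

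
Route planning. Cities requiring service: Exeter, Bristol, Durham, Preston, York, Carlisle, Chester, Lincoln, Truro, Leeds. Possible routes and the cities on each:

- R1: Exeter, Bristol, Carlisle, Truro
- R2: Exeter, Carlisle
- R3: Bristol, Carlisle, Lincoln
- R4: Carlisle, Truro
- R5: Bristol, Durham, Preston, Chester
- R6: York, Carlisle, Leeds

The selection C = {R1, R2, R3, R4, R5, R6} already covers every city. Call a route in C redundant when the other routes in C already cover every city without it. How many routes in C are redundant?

Drop R1: the rest still cover every city — redundant.
Drop R2: the rest still cover every city — redundant.
Drop R3: Lincoln uncovered — not redundant.
Drop R4: the rest still cover every city — redundant.
Drop R5: Durham, Preston, Chester uncovered — not redundant.
Drop R6: York, Leeds uncovered — not redundant.
3 redundant: R1, R2, R4.

3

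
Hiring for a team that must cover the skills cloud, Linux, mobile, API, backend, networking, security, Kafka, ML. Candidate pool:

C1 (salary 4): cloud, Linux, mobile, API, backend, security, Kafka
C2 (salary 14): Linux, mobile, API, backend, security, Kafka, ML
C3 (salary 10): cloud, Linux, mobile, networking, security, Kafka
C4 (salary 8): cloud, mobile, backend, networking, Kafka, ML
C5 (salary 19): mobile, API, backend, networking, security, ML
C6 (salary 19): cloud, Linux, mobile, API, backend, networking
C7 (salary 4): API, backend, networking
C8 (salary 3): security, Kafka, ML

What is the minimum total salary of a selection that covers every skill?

11

C1, C7, C8 cover every skill at salary 4 + 4 + 3 = 11.
Any cover uses at least 2 candidates; among all covering selections none totals below 11.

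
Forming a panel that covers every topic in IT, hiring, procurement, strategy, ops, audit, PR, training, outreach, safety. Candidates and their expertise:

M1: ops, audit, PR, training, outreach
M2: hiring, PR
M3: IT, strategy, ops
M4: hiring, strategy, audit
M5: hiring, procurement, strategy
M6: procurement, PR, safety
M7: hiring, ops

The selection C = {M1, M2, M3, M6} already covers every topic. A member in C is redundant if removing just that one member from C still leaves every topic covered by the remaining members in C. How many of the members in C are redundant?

Drop M1: audit, training, outreach uncovered — not redundant.
Drop M2: hiring uncovered — not redundant.
Drop M3: IT, strategy uncovered — not redundant.
Drop M6: procurement, safety uncovered — not redundant.
None of the members in C is redundant.

0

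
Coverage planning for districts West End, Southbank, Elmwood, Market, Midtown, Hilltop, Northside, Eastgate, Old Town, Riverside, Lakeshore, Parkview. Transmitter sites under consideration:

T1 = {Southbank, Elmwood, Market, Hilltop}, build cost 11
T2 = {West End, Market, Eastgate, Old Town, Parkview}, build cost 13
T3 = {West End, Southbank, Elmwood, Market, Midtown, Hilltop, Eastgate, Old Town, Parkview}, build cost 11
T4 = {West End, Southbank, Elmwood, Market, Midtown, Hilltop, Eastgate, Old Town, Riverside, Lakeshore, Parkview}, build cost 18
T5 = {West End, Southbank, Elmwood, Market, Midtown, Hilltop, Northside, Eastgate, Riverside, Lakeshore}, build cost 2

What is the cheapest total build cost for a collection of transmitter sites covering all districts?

T3, T5 cover every district at build cost 11 + 2 = 13.
Any cover uses at least 2 transmitter sites; among all covering selections none totals below 13.

13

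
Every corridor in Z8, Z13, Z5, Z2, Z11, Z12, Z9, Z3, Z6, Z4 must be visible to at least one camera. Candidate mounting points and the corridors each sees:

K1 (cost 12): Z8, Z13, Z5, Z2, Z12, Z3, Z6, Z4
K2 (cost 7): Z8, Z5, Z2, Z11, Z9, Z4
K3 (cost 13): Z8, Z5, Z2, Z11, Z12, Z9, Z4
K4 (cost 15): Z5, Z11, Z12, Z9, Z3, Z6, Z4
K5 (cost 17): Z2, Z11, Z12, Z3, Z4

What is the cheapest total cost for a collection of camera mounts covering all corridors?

K1, K2 cover every corridor at cost 12 + 7 = 19.
Any cover uses at least 2 camera mounts; among all covering selections none totals below 19.

19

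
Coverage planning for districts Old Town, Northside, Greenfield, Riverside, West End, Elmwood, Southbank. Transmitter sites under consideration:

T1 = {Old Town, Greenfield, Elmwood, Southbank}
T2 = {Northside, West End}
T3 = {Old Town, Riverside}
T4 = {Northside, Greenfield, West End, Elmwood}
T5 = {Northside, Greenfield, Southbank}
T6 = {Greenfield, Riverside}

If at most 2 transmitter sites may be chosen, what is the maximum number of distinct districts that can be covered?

Choosing T1, T2 covers {Old Town, Northside, Greenfield, West End, Elmwood, Southbank} — 6 districts.
No choice of 2 transmitter sites does better; here Riverside is left uncovered.

6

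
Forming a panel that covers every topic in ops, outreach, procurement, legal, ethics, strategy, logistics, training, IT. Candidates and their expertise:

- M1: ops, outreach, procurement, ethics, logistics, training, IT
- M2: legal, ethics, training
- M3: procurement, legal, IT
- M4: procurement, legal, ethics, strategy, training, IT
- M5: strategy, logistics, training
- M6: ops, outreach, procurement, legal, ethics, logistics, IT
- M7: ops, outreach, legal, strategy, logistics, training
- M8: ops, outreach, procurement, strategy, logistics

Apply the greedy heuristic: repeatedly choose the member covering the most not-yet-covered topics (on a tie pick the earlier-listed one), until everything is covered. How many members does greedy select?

Pick 1: M1 covers 7 new topics (ops, outreach, procurement, ethics, logistics, training, IT).
Pick 2: M4 covers 2 new topics (legal, strategy).
Greedy uses 2 members.

2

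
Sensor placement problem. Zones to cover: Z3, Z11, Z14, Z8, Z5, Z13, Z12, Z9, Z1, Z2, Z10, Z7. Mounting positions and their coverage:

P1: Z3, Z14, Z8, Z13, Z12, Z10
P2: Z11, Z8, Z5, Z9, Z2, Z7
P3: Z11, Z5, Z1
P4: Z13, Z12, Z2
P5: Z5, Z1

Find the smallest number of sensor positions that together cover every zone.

3

P1, P2, P3 together cover {Z3, Z11, Z14, Z8, Z5, Z13, Z12, Z9, Z1, Z2, Z10, Z7} — every zone.
No 2 of the 5 sensor positions cover everything (all 10 pairs fall short), so 3 is minimum.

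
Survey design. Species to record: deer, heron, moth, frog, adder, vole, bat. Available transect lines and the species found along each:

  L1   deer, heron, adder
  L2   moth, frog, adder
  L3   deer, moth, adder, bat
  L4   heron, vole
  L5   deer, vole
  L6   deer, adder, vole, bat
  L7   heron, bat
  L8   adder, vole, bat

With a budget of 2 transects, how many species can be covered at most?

Choosing L2, L6 covers {deer, moth, frog, adder, vole, bat} — 6 species.
No choice of 2 transects does better; here heron is left uncovered.

6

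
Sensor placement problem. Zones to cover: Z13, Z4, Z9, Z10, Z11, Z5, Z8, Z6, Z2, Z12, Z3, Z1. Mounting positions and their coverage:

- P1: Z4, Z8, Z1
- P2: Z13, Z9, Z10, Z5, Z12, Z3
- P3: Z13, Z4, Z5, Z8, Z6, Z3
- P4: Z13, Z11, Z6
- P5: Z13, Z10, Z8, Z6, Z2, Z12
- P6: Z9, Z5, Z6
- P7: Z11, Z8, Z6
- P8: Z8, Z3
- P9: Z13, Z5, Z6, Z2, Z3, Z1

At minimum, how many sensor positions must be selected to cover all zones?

P1, P2, P4, P5 together cover {Z13, Z4, Z9, Z10, Z11, Z5, Z8, Z6, Z2, Z12, Z3, Z1} — every zone.
No 3 of the 9 sensor positions cover everything (all 84 triples fall short), so 4 is minimum.

4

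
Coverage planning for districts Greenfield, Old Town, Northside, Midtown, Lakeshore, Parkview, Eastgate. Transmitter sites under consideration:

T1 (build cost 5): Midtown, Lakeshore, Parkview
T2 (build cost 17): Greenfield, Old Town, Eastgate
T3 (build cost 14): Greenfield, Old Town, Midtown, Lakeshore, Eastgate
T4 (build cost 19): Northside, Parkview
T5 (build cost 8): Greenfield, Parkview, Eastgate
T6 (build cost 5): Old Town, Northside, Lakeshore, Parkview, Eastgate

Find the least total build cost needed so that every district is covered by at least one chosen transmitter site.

T1, T5, T6 cover every district at build cost 5 + 8 + 5 = 18.
Any cover uses at least 2 transmitter sites; among all covering selections none totals below 18.

18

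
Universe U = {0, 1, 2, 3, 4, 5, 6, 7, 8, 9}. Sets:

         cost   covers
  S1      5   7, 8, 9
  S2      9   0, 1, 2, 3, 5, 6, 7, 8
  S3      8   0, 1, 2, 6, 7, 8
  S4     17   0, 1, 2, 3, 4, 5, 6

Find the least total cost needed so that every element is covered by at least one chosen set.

S1, S4 cover every element at cost 5 + 17 = 22.
Any cover uses at least 2 sets; among all covering selections none totals below 22.
Greedy by coverage-per-cost would pick S2, S1, S4 for 31 — worse than the optimum 22.

22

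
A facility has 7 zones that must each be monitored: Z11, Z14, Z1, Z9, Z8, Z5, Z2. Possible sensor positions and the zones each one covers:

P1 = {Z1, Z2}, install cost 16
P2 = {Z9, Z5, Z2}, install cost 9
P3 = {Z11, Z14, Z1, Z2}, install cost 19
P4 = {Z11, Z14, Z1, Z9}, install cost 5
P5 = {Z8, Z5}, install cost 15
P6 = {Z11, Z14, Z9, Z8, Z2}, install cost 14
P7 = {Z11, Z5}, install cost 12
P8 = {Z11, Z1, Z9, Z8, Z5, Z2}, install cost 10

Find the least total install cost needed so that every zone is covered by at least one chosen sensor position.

P4, P8 cover every zone at install cost 5 + 10 = 15.
Any cover uses at least 2 sensor positions; among all covering selections none totals below 15.

15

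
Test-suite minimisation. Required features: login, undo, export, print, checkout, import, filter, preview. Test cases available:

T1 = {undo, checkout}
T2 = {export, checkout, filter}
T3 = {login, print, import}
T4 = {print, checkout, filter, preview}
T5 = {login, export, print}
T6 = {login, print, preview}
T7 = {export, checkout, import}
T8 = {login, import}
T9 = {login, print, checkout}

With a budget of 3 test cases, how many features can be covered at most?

7

Choosing T1, T2, T3 covers {login, undo, export, print, checkout, import, filter} — 7 features.
No choice of 3 test cases does better; here preview is left uncovered.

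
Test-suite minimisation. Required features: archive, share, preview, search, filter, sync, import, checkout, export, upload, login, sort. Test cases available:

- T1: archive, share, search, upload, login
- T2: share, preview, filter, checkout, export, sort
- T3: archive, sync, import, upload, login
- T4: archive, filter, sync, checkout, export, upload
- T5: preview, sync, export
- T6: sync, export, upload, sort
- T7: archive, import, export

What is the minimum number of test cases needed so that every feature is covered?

T1, T2, T3 together cover {archive, share, preview, search, filter, sync, import, checkout, export, upload, login, sort} — every feature.
No 2 of the 7 test cases cover everything (all 21 pairs fall short), so 3 is minimum.

3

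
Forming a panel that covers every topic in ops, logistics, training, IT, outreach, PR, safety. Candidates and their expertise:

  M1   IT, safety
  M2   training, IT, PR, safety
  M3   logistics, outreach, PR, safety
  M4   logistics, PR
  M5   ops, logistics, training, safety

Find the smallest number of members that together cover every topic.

3

M1, M3, M5 together cover {ops, logistics, training, IT, outreach, PR, safety} — every topic.
No 2 of the 5 members cover everything (all 10 pairs fall short), so 3 is minimum.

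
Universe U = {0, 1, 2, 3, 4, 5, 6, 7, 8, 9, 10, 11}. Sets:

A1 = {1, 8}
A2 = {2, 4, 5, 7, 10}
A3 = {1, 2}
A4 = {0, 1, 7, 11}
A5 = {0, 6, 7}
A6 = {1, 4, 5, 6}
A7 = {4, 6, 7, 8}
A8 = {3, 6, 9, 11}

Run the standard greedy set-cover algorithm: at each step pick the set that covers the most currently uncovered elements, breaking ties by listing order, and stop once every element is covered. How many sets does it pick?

4

Pick 1: A2 covers 5 new elements (2, 4, 5, 7, 10).
Pick 2: A8 covers 4 new elements (3, 6, 9, 11).
Pick 3: A1 covers 2 new elements (1, 8).
Pick 4: A4 covers 1 new elements (0).
Greedy uses 4 sets.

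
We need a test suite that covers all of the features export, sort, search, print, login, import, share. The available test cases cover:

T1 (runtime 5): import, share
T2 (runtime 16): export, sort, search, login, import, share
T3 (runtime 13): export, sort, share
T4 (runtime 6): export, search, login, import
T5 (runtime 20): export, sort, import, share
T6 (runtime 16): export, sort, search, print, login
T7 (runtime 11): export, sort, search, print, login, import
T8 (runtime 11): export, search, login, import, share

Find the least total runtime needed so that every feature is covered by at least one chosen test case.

16

T1, T7 cover every feature at runtime 5 + 11 = 16.
Any cover uses at least 2 test cases; among all covering selections none totals below 16.
Greedy by coverage-per-runtime would pick T4, T1, T7 for 22 — worse than the optimum 16.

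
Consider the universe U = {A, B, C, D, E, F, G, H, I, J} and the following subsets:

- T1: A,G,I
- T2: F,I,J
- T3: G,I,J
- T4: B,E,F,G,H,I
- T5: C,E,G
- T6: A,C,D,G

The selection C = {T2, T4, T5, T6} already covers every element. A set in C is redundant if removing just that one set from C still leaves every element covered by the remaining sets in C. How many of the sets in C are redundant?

Drop T2: J uncovered — not redundant.
Drop T4: B, H uncovered — not redundant.
Drop T5: the rest still cover every element — redundant.
Drop T6: A, D uncovered — not redundant.
1 redundant: T5.

1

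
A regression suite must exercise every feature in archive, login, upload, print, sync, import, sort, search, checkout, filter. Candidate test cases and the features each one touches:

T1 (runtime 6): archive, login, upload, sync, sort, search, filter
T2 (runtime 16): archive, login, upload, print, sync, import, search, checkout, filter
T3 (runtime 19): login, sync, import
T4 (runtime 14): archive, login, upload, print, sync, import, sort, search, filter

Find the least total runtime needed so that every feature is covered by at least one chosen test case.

T1, T2 cover every feature at runtime 6 + 16 = 22.
Any cover uses at least 2 test cases; among all covering selections none totals below 22.

22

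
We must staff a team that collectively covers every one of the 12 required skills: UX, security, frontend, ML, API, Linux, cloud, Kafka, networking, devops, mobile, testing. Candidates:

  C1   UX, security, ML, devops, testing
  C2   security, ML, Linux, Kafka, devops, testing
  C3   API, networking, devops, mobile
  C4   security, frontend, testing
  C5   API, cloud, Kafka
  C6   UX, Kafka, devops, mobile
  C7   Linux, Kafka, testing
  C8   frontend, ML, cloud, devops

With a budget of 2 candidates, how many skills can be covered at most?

9

Choosing C2, C3 covers {security, ML, API, Linux, Kafka, networking, devops, mobile, testing} — 9 skills.
No choice of 2 candidates does better; here UX, frontend, cloud are left uncovered.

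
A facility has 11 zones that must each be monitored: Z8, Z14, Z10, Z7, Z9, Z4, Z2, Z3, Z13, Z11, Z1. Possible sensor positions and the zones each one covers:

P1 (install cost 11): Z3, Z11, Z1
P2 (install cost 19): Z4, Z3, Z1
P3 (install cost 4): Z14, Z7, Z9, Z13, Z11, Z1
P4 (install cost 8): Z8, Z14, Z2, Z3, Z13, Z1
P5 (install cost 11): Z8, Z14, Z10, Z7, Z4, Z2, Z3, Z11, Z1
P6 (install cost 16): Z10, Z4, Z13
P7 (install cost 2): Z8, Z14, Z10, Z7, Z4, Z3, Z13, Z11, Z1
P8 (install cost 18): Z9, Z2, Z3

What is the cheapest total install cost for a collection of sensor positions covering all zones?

P3, P4, P7 cover every zone at install cost 4 + 8 + 2 = 14.
Any cover uses at least 2 sensor positions; among all covering selections none totals below 14.

14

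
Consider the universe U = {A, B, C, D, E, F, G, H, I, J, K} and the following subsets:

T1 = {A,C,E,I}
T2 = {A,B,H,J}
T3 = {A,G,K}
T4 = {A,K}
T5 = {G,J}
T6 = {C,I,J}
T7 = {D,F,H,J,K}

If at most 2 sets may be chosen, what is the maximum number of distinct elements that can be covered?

Choosing T1, T7 covers {A, C, D, E, F, H, I, J, K} — 9 elements.
No choice of 2 sets does better; here B, G are left uncovered.

9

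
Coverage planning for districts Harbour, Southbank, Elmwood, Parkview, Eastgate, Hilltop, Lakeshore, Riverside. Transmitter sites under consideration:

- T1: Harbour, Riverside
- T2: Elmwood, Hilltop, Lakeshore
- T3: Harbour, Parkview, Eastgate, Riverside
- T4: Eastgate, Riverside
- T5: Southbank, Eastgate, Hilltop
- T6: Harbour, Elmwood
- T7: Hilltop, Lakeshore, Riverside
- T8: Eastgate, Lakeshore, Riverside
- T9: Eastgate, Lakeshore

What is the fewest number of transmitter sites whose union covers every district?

T2, T3, T5 together cover {Harbour, Southbank, Elmwood, Parkview, Eastgate, Hilltop, Lakeshore, Riverside} — every district.
No 2 of the 9 transmitter sites cover everything (all 36 pairs fall short), so 3 is minimum.

3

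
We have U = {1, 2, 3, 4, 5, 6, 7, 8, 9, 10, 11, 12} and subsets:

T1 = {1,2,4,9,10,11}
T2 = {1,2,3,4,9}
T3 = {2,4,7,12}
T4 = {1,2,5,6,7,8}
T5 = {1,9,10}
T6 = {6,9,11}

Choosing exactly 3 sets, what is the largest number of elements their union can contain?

Choosing T1, T2, T4 covers {1, 2, 3, 4, 5, 6, 7, 8, 9, 10, 11} — 11 elements.
No choice of 3 sets does better; here 12 is left uncovered.

11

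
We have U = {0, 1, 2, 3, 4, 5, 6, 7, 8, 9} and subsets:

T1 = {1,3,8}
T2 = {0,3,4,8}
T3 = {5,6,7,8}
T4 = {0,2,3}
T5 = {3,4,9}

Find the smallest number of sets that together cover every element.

4

T1, T3, T4, T5 together cover {0, 1, 2, 3, 4, 5, 6, 7, 8, 9} — every element.
No 3 of the 5 sets cover everything (all 10 triples fall short), so 4 is minimum.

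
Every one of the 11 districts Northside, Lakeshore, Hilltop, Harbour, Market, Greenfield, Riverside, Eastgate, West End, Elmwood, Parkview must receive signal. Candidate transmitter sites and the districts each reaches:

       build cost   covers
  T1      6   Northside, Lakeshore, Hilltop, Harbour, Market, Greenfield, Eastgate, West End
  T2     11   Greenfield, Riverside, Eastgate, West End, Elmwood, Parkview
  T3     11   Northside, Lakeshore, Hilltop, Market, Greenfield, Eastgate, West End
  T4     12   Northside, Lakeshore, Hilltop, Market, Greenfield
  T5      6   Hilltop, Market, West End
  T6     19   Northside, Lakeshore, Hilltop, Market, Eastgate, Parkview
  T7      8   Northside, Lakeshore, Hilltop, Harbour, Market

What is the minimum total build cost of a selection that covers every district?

T1, T2 cover every district at build cost 6 + 11 = 17.
Any cover uses at least 2 transmitter sites; among all covering selections none totals below 17.

17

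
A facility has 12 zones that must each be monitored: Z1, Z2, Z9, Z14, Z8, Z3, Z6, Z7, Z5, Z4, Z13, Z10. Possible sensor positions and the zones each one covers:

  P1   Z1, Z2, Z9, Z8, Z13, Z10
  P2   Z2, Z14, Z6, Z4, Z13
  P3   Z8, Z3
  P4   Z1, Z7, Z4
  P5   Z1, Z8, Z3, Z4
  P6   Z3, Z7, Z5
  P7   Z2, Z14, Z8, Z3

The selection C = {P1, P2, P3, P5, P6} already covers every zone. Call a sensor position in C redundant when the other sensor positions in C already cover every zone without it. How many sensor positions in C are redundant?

Drop P1: Z9, Z10 uncovered — not redundant.
Drop P2: Z14, Z6 uncovered — not redundant.
Drop P3: the rest still cover every zone — redundant.
Drop P5: the rest still cover every zone — redundant.
Drop P6: Z7, Z5 uncovered — not redundant.
2 redundant: P3, P5.

2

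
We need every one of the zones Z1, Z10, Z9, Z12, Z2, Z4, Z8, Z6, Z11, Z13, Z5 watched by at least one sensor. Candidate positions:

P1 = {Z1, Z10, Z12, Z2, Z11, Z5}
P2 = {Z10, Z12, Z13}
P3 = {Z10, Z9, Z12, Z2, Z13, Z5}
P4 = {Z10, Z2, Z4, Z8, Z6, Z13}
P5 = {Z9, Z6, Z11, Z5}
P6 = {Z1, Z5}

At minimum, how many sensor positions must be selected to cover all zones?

3

P1, P3, P4 together cover {Z1, Z10, Z9, Z12, Z2, Z4, Z8, Z6, Z11, Z13, Z5} — every zone.
No 2 of the 6 sensor positions cover everything (all 15 pairs fall short), so 3 is minimum.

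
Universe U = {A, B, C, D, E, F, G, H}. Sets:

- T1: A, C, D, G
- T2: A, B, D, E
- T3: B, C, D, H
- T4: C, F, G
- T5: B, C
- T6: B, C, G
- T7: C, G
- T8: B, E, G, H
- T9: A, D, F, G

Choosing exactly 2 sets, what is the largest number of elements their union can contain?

7

Choosing T1, T8 covers {A, B, C, D, E, G, H} — 7 elements.
No choice of 2 sets does better; here F is left uncovered.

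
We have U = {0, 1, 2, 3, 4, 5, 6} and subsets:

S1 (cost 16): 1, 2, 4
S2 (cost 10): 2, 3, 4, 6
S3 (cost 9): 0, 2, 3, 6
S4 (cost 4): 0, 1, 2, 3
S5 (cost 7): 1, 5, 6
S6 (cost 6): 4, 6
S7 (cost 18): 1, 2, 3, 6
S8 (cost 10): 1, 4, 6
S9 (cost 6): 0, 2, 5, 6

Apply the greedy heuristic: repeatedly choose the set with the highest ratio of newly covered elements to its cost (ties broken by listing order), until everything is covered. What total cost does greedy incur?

16

Pick 1: S4 adds 4 new (0, 1, 2, 3) at cost 4 (ratio 4/4).
Pick 2: S6 adds 2 new (4, 6) at cost 6 (ratio 2/6).
Pick 3: S9 adds 1 new (5) at cost 6 (ratio 1/6).
Greedy total cost: 4 + 6 + 6 = 16.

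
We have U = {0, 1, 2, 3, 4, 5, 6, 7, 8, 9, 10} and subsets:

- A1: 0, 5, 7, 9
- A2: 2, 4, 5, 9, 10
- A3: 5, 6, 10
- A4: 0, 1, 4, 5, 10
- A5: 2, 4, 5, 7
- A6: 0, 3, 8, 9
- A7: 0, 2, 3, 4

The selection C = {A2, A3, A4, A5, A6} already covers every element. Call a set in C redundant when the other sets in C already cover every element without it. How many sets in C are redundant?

1

Drop A2: the rest still cover every element — redundant.
Drop A3: 6 uncovered — not redundant.
Drop A4: 1 uncovered — not redundant.
Drop A5: 7 uncovered — not redundant.
Drop A6: 3, 8 uncovered — not redundant.
1 redundant: A2.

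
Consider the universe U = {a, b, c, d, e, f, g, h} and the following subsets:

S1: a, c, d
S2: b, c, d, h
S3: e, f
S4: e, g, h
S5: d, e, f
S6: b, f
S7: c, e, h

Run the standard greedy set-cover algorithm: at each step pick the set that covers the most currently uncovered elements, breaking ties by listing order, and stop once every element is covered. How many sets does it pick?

4

Pick 1: S2 covers 4 new elements (b, c, d, h).
Pick 2: S3 covers 2 new elements (e, f).
Pick 3: S1 covers 1 new elements (a).
Pick 4: S4 covers 1 new elements (g).
Greedy uses 4 sets. (The true minimum is 3.)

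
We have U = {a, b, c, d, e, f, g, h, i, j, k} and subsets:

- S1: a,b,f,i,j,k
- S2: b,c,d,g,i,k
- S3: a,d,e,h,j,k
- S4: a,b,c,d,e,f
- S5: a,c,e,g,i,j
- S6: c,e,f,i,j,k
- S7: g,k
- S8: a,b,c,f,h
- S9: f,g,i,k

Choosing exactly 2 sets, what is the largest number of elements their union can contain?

Choosing S2, S3 covers {a, b, c, d, e, g, h, i, j, k} — 10 elements.
No choice of 2 sets does better; here f is left uncovered.

10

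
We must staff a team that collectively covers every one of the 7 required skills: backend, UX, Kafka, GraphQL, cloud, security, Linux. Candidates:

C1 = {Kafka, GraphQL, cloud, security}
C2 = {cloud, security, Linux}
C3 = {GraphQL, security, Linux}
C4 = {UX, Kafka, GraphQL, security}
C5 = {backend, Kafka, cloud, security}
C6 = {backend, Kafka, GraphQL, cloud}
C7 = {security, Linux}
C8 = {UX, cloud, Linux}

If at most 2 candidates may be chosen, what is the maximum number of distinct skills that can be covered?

6

Choosing C1, C8 covers {UX, Kafka, GraphQL, cloud, security, Linux} — 6 skills.
No choice of 2 candidates does better; here backend is left uncovered.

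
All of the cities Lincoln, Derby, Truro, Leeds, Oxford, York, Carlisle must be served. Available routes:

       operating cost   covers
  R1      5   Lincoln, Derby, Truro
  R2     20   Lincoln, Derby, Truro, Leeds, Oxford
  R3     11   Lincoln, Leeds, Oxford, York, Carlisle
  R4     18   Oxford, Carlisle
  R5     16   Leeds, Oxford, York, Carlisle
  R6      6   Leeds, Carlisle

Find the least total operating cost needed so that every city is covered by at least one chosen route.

R1, R3 cover every city at operating cost 5 + 11 = 16.
Any cover uses at least 2 routes; among all covering selections none totals below 16.

16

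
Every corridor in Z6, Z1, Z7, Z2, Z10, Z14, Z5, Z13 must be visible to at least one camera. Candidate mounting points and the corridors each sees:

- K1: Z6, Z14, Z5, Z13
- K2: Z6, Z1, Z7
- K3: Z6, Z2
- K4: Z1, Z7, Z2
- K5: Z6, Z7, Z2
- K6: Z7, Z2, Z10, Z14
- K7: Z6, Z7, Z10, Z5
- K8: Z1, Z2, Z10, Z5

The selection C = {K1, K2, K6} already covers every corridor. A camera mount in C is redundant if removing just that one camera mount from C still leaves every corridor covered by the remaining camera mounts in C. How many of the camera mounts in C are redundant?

0

Drop K1: Z5, Z13 uncovered — not redundant.
Drop K2: Z1 uncovered — not redundant.
Drop K6: Z2, Z10 uncovered — not redundant.
None of the camera mounts in C is redundant.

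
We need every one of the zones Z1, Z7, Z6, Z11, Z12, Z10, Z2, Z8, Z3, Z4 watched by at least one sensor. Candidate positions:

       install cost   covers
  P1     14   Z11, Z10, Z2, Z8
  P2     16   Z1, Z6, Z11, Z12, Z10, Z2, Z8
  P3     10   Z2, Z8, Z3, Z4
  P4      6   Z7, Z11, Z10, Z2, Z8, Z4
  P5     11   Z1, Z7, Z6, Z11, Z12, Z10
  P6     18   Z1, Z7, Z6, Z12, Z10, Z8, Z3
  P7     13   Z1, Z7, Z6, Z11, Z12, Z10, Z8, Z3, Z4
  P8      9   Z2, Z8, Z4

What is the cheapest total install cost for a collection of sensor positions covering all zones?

P4, P7 cover every zone at install cost 6 + 13 = 19.
Any cover uses at least 2 sensor positions; among all covering selections none totals below 19.

19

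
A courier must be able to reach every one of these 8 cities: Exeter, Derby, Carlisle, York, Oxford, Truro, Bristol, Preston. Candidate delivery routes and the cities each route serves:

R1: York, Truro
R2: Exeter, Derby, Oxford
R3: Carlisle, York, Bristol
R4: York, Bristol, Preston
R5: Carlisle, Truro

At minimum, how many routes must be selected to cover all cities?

3

R2, R4, R5 together cover {Exeter, Derby, Carlisle, York, Oxford, Truro, Bristol, Preston} — every city.
No 2 of the 5 routes cover everything (all 10 pairs fall short), so 3 is minimum.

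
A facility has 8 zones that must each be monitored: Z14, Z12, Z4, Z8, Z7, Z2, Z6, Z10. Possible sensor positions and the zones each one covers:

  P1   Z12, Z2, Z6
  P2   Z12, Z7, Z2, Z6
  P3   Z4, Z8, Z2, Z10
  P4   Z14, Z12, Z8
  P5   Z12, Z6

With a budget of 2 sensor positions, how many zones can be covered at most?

7

Choosing P2, P3 covers {Z12, Z4, Z8, Z7, Z2, Z6, Z10} — 7 zones.
No choice of 2 sensor positions does better; here Z14 is left uncovered.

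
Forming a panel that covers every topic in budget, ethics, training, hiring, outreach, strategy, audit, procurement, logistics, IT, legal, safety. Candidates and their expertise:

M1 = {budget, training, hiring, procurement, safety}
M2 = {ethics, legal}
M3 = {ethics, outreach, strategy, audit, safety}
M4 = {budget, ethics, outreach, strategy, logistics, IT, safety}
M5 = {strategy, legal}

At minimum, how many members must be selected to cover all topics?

4

M1, M2, M3, M4 together cover {budget, ethics, training, hiring, outreach, strategy, audit, procurement, logistics, IT, legal, safety} — every topic.
No 3 of the 5 members cover everything (all 10 triples fall short), so 4 is minimum.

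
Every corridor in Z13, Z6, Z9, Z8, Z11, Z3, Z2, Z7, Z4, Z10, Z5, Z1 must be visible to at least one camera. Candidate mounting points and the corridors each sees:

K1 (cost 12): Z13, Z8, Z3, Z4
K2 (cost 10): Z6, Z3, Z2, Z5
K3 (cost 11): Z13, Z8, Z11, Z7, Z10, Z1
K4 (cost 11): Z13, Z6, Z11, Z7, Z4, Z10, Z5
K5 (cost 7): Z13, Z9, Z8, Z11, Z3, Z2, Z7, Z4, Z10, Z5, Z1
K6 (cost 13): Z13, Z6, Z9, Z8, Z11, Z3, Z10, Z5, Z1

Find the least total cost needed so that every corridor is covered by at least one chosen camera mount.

K2, K5 cover every corridor at cost 10 + 7 = 17.
Any cover uses at least 2 camera mounts; among all covering selections none totals below 17.

17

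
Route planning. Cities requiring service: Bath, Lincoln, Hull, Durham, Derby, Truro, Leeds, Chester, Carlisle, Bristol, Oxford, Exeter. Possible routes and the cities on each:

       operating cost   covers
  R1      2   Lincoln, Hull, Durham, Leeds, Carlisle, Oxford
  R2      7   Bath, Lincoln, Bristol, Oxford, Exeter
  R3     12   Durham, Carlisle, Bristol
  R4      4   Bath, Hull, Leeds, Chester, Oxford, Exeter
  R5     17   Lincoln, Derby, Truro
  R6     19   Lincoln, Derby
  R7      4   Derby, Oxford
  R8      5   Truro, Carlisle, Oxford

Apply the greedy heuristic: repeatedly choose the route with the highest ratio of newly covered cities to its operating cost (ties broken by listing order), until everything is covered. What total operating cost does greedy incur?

Pick 1: R1 adds 6 new (Lincoln, Hull, Durham, Leeds, Carlisle, Oxford) at operating cost 2 (ratio 6/2).
Pick 2: R4 adds 3 new (Bath, Chester, Exeter) at operating cost 4 (ratio 3/4).
Pick 3: R7 adds 1 new (Derby) at operating cost 4 (ratio 1/4).
Pick 4: R8 adds 1 new (Truro) at operating cost 5 (ratio 1/5).
Pick 5: R2 adds 1 new (Bristol) at operating cost 7 (ratio 1/7).
Greedy total operating cost: 2 + 4 + 4 + 5 + 7 = 22.

22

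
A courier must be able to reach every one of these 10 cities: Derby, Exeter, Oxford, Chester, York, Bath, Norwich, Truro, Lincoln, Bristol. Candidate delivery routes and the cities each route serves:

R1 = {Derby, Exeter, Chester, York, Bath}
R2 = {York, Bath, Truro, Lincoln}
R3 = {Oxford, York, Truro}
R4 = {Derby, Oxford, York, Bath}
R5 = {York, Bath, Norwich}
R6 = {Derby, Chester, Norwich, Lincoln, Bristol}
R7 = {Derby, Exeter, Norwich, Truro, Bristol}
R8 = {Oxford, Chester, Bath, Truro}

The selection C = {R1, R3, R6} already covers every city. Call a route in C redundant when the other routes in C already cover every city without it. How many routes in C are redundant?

0

Drop R1: Exeter, Bath uncovered — not redundant.
Drop R3: Oxford, Truro uncovered — not redundant.
Drop R6: Norwich, Lincoln, Bristol uncovered — not redundant.
None of the routes in C is redundant.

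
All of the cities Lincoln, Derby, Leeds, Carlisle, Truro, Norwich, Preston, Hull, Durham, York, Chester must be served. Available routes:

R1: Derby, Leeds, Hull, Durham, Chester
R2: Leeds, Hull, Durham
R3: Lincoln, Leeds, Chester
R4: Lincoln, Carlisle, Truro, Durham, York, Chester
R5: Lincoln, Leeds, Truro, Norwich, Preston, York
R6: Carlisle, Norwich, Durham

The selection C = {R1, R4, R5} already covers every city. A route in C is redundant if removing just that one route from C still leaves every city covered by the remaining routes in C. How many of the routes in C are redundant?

0

Drop R1: Derby, Hull uncovered — not redundant.
Drop R4: Carlisle uncovered — not redundant.
Drop R5: Norwich, Preston uncovered — not redundant.
None of the routes in C is redundant.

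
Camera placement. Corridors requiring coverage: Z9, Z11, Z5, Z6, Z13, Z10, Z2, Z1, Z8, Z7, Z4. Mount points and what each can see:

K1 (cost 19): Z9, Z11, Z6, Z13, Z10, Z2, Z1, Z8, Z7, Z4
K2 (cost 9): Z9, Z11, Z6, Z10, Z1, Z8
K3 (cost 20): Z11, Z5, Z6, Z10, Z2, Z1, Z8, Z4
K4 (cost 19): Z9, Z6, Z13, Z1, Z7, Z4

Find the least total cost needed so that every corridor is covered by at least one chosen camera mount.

39

K1, K3 cover every corridor at cost 19 + 20 = 39.
Any cover uses at least 2 camera mounts; among all covering selections none totals below 39.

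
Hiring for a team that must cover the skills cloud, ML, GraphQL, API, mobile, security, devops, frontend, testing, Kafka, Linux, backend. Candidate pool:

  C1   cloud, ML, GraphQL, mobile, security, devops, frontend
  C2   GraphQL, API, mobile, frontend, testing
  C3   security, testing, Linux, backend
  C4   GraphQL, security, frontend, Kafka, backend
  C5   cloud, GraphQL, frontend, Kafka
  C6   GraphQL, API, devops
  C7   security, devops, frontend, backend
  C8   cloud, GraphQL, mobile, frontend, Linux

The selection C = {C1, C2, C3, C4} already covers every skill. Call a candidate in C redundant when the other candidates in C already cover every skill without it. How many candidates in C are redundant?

0

Drop C1: cloud, ML, devops uncovered — not redundant.
Drop C2: API uncovered — not redundant.
Drop C3: Linux uncovered — not redundant.
Drop C4: Kafka uncovered — not redundant.
None of the candidates in C is redundant.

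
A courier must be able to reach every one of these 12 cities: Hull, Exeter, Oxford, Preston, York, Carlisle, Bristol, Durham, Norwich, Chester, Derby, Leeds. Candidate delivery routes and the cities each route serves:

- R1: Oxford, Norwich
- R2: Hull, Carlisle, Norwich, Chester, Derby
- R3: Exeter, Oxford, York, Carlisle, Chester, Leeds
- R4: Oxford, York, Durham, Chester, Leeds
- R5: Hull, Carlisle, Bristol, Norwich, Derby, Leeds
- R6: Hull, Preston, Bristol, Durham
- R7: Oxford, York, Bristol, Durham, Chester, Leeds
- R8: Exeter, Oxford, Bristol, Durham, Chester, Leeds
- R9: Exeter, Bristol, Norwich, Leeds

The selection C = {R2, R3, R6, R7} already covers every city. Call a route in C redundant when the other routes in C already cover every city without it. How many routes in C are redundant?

1

Drop R2: Norwich, Derby uncovered — not redundant.
Drop R3: Exeter uncovered — not redundant.
Drop R6: Preston uncovered — not redundant.
Drop R7: the rest still cover every city — redundant.
1 redundant: R7.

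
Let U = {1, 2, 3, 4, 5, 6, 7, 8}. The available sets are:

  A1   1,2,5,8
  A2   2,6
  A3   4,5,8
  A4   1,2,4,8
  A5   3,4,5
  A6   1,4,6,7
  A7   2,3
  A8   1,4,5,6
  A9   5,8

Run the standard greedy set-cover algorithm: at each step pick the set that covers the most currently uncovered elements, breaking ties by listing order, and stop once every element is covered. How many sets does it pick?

3

Pick 1: A1 covers 4 new elements (1, 2, 5, 8).
Pick 2: A6 covers 3 new elements (4, 6, 7).
Pick 3: A5 covers 1 new elements (3).
Greedy uses 3 sets.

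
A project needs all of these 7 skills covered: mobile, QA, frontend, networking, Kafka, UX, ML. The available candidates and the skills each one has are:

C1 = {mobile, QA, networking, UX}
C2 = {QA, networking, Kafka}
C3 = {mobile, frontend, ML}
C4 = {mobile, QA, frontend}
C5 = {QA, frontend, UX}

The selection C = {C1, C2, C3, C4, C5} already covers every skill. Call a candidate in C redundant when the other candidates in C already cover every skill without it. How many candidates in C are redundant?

Drop C1: the rest still cover every skill — redundant.
Drop C2: Kafka uncovered — not redundant.
Drop C3: ML uncovered — not redundant.
Drop C4: the rest still cover every skill — redundant.
Drop C5: the rest still cover every skill — redundant.
3 redundant: C1, C4, C5.

3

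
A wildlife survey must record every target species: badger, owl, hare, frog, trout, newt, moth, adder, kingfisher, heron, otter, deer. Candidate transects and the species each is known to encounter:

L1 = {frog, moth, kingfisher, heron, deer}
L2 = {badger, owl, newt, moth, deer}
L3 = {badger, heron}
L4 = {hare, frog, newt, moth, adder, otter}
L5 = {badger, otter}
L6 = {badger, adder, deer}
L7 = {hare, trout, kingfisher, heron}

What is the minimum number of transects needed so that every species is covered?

L2, L4, L7 together cover {badger, owl, hare, frog, trout, newt, moth, adder, kingfisher, heron, otter, deer} — every species.
No 2 of the 7 transects cover everything (all 21 pairs fall short), so 3 is minimum.
Greedy (largest uncovered first) would take L4, L1, L2, L7 — 4 transects — but 3 suffice.

3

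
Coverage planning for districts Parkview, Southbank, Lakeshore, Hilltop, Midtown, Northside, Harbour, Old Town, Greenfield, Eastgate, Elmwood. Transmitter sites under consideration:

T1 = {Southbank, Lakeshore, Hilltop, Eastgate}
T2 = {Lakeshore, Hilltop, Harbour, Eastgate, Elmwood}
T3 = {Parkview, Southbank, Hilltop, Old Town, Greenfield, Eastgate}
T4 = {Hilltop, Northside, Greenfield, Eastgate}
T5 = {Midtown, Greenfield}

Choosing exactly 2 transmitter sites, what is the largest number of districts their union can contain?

Choosing T2, T3 covers {Parkview, Southbank, Lakeshore, Hilltop, Harbour, Old Town, Greenfield, Eastgate, Elmwood} — 9 districts.
No choice of 2 transmitter sites does better; here Midtown, Northside are left uncovered.

9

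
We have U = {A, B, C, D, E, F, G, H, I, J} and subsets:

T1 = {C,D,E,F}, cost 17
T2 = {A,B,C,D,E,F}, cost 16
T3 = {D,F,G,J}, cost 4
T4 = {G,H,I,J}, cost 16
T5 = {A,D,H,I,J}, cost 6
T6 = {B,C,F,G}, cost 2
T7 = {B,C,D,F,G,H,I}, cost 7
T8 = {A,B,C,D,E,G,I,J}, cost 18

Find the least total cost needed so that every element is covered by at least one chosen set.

24

T2, T5, T6 cover every element at cost 16 + 6 + 2 = 24.
Any cover uses at least 2 sets; among all covering selections none totals below 24.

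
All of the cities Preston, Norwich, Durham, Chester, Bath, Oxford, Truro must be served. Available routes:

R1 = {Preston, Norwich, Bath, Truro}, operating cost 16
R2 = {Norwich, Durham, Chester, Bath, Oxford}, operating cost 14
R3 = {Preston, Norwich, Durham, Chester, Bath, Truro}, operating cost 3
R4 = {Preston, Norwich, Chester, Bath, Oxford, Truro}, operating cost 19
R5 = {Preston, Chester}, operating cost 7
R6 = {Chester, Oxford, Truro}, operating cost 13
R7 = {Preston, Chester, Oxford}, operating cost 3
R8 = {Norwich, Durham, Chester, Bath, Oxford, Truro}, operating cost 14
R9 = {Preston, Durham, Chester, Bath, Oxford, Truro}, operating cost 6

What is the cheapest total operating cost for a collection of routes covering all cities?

R3, R7 cover every city at operating cost 3 + 3 = 6.
Any cover uses at least 2 routes; among all covering selections none totals below 6.

6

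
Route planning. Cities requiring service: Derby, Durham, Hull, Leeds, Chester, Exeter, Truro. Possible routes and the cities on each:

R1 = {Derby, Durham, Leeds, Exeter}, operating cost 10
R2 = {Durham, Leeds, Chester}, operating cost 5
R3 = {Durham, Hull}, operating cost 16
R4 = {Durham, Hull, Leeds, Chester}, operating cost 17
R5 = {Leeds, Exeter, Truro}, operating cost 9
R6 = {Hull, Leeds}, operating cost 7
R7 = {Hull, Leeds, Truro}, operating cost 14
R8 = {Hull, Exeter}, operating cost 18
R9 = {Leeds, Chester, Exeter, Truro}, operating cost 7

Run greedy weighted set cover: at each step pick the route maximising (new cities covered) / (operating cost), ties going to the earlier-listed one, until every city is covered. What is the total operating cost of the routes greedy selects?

29

Pick 1: R2 adds 3 new (Durham, Leeds, Chester) at operating cost 5 (ratio 3/5).
Pick 2: R9 adds 2 new (Exeter, Truro) at operating cost 7 (ratio 2/7).
Pick 3: R6 adds 1 new (Hull) at operating cost 7 (ratio 1/7).
Pick 4: R1 adds 1 new (Derby) at operating cost 10 (ratio 1/10).
Greedy total operating cost: 5 + 7 + 7 + 10 = 29. (The true optimum is 24, so greedy overshoots here.)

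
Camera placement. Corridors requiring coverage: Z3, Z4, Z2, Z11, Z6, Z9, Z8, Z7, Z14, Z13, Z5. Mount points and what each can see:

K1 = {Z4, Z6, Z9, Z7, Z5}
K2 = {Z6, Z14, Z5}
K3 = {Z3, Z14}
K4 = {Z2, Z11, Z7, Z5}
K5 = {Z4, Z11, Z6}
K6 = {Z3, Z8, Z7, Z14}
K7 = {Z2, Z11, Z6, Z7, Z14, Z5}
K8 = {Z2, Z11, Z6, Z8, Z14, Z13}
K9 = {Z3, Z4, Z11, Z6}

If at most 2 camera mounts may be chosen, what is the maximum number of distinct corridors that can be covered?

Choosing K1, K8 covers {Z4, Z2, Z11, Z6, Z9, Z8, Z7, Z14, Z13, Z5} — 10 corridors.
No choice of 2 camera mounts does better; here Z3 is left uncovered.

10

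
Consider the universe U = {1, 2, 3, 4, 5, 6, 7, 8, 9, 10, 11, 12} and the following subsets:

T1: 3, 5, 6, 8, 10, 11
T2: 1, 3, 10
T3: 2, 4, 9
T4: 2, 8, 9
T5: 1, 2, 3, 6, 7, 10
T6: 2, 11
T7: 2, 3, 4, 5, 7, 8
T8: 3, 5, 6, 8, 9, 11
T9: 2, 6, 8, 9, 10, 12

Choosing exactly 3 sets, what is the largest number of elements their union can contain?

11

Choosing T1, T3, T5 covers {1, 2, 3, 4, 5, 6, 7, 8, 9, 10, 11} — 11 elements.
No choice of 3 sets does better; here 12 is left uncovered.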